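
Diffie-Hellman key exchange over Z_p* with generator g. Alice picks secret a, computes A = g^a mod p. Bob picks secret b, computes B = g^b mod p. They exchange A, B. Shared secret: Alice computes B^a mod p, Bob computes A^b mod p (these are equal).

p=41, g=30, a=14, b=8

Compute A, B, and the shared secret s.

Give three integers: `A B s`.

Answer: 36 16 18

Derivation:
A = 30^14 mod 41  (bits of 14 = 1110)
  bit 0 = 1: r = r^2 * 30 mod 41 = 1^2 * 30 = 1*30 = 30
  bit 1 = 1: r = r^2 * 30 mod 41 = 30^2 * 30 = 39*30 = 22
  bit 2 = 1: r = r^2 * 30 mod 41 = 22^2 * 30 = 33*30 = 6
  bit 3 = 0: r = r^2 mod 41 = 6^2 = 36
  -> A = 36
B = 30^8 mod 41  (bits of 8 = 1000)
  bit 0 = 1: r = r^2 * 30 mod 41 = 1^2 * 30 = 1*30 = 30
  bit 1 = 0: r = r^2 mod 41 = 30^2 = 39
  bit 2 = 0: r = r^2 mod 41 = 39^2 = 4
  bit 3 = 0: r = r^2 mod 41 = 4^2 = 16
  -> B = 16
s = B^a = 16^14 mod 41  (bits of 14 = 1110)
  bit 0 = 1: r = r^2 * 16 mod 41 = 1^2 * 16 = 1*16 = 16
  bit 1 = 1: r = r^2 * 16 mod 41 = 16^2 * 16 = 10*16 = 37
  bit 2 = 1: r = r^2 * 16 mod 41 = 37^2 * 16 = 16*16 = 10
  bit 3 = 0: r = r^2 mod 41 = 10^2 = 18
  -> s = B^a = 18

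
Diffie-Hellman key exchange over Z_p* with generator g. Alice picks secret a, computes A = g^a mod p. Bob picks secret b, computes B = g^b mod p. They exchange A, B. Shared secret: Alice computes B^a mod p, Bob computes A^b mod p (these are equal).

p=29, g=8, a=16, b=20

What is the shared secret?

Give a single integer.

A = 8^16 mod 29  (bits of 16 = 10000)
  bit 0 = 1: r = r^2 * 8 mod 29 = 1^2 * 8 = 1*8 = 8
  bit 1 = 0: r = r^2 mod 29 = 8^2 = 6
  bit 2 = 0: r = r^2 mod 29 = 6^2 = 7
  bit 3 = 0: r = r^2 mod 29 = 7^2 = 20
  bit 4 = 0: r = r^2 mod 29 = 20^2 = 23
  -> A = 23
B = 8^20 mod 29  (bits of 20 = 10100)
  bit 0 = 1: r = r^2 * 8 mod 29 = 1^2 * 8 = 1*8 = 8
  bit 1 = 0: r = r^2 mod 29 = 8^2 = 6
  bit 2 = 1: r = r^2 * 8 mod 29 = 6^2 * 8 = 7*8 = 27
  bit 3 = 0: r = r^2 mod 29 = 27^2 = 4
  bit 4 = 0: r = r^2 mod 29 = 4^2 = 16
  -> B = 16
s = B^a = 16^16 mod 29  (bits of 16 = 10000)
  bit 0 = 1: r = r^2 * 16 mod 29 = 1^2 * 16 = 1*16 = 16
  bit 1 = 0: r = r^2 mod 29 = 16^2 = 24
  bit 2 = 0: r = r^2 mod 29 = 24^2 = 25
  bit 3 = 0: r = r^2 mod 29 = 25^2 = 16
  bit 4 = 0: r = r^2 mod 29 = 16^2 = 24
  -> s = B^a = 24

Answer: 24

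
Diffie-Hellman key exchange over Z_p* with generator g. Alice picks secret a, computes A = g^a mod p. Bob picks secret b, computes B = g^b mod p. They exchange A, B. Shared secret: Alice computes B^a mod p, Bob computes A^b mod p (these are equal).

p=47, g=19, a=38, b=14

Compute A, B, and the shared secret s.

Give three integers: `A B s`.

Answer: 8 7 3

Derivation:
A = 19^38 mod 47  (bits of 38 = 100110)
  bit 0 = 1: r = r^2 * 19 mod 47 = 1^2 * 19 = 1*19 = 19
  bit 1 = 0: r = r^2 mod 47 = 19^2 = 32
  bit 2 = 0: r = r^2 mod 47 = 32^2 = 37
  bit 3 = 1: r = r^2 * 19 mod 47 = 37^2 * 19 = 6*19 = 20
  bit 4 = 1: r = r^2 * 19 mod 47 = 20^2 * 19 = 24*19 = 33
  bit 5 = 0: r = r^2 mod 47 = 33^2 = 8
  -> A = 8
B = 19^14 mod 47  (bits of 14 = 1110)
  bit 0 = 1: r = r^2 * 19 mod 47 = 1^2 * 19 = 1*19 = 19
  bit 1 = 1: r = r^2 * 19 mod 47 = 19^2 * 19 = 32*19 = 44
  bit 2 = 1: r = r^2 * 19 mod 47 = 44^2 * 19 = 9*19 = 30
  bit 3 = 0: r = r^2 mod 47 = 30^2 = 7
  -> B = 7
s = B^a = 7^38 mod 47  (bits of 38 = 100110)
  bit 0 = 1: r = r^2 * 7 mod 47 = 1^2 * 7 = 1*7 = 7
  bit 1 = 0: r = r^2 mod 47 = 7^2 = 2
  bit 2 = 0: r = r^2 mod 47 = 2^2 = 4
  bit 3 = 1: r = r^2 * 7 mod 47 = 4^2 * 7 = 16*7 = 18
  bit 4 = 1: r = r^2 * 7 mod 47 = 18^2 * 7 = 42*7 = 12
  bit 5 = 0: r = r^2 mod 47 = 12^2 = 3
  -> s = B^a = 3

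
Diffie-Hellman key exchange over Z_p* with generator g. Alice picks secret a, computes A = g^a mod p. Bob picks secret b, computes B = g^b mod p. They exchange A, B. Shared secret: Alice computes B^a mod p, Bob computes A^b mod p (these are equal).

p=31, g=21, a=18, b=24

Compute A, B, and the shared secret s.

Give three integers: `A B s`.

Answer: 8 16 4

Derivation:
A = 21^18 mod 31  (bits of 18 = 10010)
  bit 0 = 1: r = r^2 * 21 mod 31 = 1^2 * 21 = 1*21 = 21
  bit 1 = 0: r = r^2 mod 31 = 21^2 = 7
  bit 2 = 0: r = r^2 mod 31 = 7^2 = 18
  bit 3 = 1: r = r^2 * 21 mod 31 = 18^2 * 21 = 14*21 = 15
  bit 4 = 0: r = r^2 mod 31 = 15^2 = 8
  -> A = 8
B = 21^24 mod 31  (bits of 24 = 11000)
  bit 0 = 1: r = r^2 * 21 mod 31 = 1^2 * 21 = 1*21 = 21
  bit 1 = 1: r = r^2 * 21 mod 31 = 21^2 * 21 = 7*21 = 23
  bit 2 = 0: r = r^2 mod 31 = 23^2 = 2
  bit 3 = 0: r = r^2 mod 31 = 2^2 = 4
  bit 4 = 0: r = r^2 mod 31 = 4^2 = 16
  -> B = 16
s = B^a = 16^18 mod 31  (bits of 18 = 10010)
  bit 0 = 1: r = r^2 * 16 mod 31 = 1^2 * 16 = 1*16 = 16
  bit 1 = 0: r = r^2 mod 31 = 16^2 = 8
  bit 2 = 0: r = r^2 mod 31 = 8^2 = 2
  bit 3 = 1: r = r^2 * 16 mod 31 = 2^2 * 16 = 4*16 = 2
  bit 4 = 0: r = r^2 mod 31 = 2^2 = 4
  -> s = B^a = 4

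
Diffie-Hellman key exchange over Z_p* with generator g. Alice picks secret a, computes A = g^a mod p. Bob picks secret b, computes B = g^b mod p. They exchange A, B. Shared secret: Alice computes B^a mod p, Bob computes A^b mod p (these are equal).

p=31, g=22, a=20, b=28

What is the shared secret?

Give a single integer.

Answer: 25

Derivation:
A = 22^20 mod 31  (bits of 20 = 10100)
  bit 0 = 1: r = r^2 * 22 mod 31 = 1^2 * 22 = 1*22 = 22
  bit 1 = 0: r = r^2 mod 31 = 22^2 = 19
  bit 2 = 1: r = r^2 * 22 mod 31 = 19^2 * 22 = 20*22 = 6
  bit 3 = 0: r = r^2 mod 31 = 6^2 = 5
  bit 4 = 0: r = r^2 mod 31 = 5^2 = 25
  -> A = 25
B = 22^28 mod 31  (bits of 28 = 11100)
  bit 0 = 1: r = r^2 * 22 mod 31 = 1^2 * 22 = 1*22 = 22
  bit 1 = 1: r = r^2 * 22 mod 31 = 22^2 * 22 = 19*22 = 15
  bit 2 = 1: r = r^2 * 22 mod 31 = 15^2 * 22 = 8*22 = 21
  bit 3 = 0: r = r^2 mod 31 = 21^2 = 7
  bit 4 = 0: r = r^2 mod 31 = 7^2 = 18
  -> B = 18
s = B^a = 18^20 mod 31  (bits of 20 = 10100)
  bit 0 = 1: r = r^2 * 18 mod 31 = 1^2 * 18 = 1*18 = 18
  bit 1 = 0: r = r^2 mod 31 = 18^2 = 14
  bit 2 = 1: r = r^2 * 18 mod 31 = 14^2 * 18 = 10*18 = 25
  bit 3 = 0: r = r^2 mod 31 = 25^2 = 5
  bit 4 = 0: r = r^2 mod 31 = 5^2 = 25
  -> s = B^a = 25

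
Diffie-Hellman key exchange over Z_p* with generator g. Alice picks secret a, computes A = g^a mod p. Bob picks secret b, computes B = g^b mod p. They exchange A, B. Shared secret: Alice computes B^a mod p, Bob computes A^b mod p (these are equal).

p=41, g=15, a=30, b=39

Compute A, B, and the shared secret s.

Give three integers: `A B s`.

Answer: 9 11 32

Derivation:
A = 15^30 mod 41  (bits of 30 = 11110)
  bit 0 = 1: r = r^2 * 15 mod 41 = 1^2 * 15 = 1*15 = 15
  bit 1 = 1: r = r^2 * 15 mod 41 = 15^2 * 15 = 20*15 = 13
  bit 2 = 1: r = r^2 * 15 mod 41 = 13^2 * 15 = 5*15 = 34
  bit 3 = 1: r = r^2 * 15 mod 41 = 34^2 * 15 = 8*15 = 38
  bit 4 = 0: r = r^2 mod 41 = 38^2 = 9
  -> A = 9
B = 15^39 mod 41  (bits of 39 = 100111)
  bit 0 = 1: r = r^2 * 15 mod 41 = 1^2 * 15 = 1*15 = 15
  bit 1 = 0: r = r^2 mod 41 = 15^2 = 20
  bit 2 = 0: r = r^2 mod 41 = 20^2 = 31
  bit 3 = 1: r = r^2 * 15 mod 41 = 31^2 * 15 = 18*15 = 24
  bit 4 = 1: r = r^2 * 15 mod 41 = 24^2 * 15 = 2*15 = 30
  bit 5 = 1: r = r^2 * 15 mod 41 = 30^2 * 15 = 39*15 = 11
  -> B = 11
s = B^a = 11^30 mod 41  (bits of 30 = 11110)
  bit 0 = 1: r = r^2 * 11 mod 41 = 1^2 * 11 = 1*11 = 11
  bit 1 = 1: r = r^2 * 11 mod 41 = 11^2 * 11 = 39*11 = 19
  bit 2 = 1: r = r^2 * 11 mod 41 = 19^2 * 11 = 33*11 = 35
  bit 3 = 1: r = r^2 * 11 mod 41 = 35^2 * 11 = 36*11 = 27
  bit 4 = 0: r = r^2 mod 41 = 27^2 = 32
  -> s = B^a = 32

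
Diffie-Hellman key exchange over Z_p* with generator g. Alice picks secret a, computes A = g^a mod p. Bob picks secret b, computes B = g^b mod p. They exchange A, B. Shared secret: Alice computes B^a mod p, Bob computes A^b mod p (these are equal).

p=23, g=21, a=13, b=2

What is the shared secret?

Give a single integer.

Answer: 16

Derivation:
A = 21^13 mod 23  (bits of 13 = 1101)
  bit 0 = 1: r = r^2 * 21 mod 23 = 1^2 * 21 = 1*21 = 21
  bit 1 = 1: r = r^2 * 21 mod 23 = 21^2 * 21 = 4*21 = 15
  bit 2 = 0: r = r^2 mod 23 = 15^2 = 18
  bit 3 = 1: r = r^2 * 21 mod 23 = 18^2 * 21 = 2*21 = 19
  -> A = 19
B = 21^2 mod 23  (bits of 2 = 10)
  bit 0 = 1: r = r^2 * 21 mod 23 = 1^2 * 21 = 1*21 = 21
  bit 1 = 0: r = r^2 mod 23 = 21^2 = 4
  -> B = 4
s = B^a = 4^13 mod 23  (bits of 13 = 1101)
  bit 0 = 1: r = r^2 * 4 mod 23 = 1^2 * 4 = 1*4 = 4
  bit 1 = 1: r = r^2 * 4 mod 23 = 4^2 * 4 = 16*4 = 18
  bit 2 = 0: r = r^2 mod 23 = 18^2 = 2
  bit 3 = 1: r = r^2 * 4 mod 23 = 2^2 * 4 = 4*4 = 16
  -> s = B^a = 16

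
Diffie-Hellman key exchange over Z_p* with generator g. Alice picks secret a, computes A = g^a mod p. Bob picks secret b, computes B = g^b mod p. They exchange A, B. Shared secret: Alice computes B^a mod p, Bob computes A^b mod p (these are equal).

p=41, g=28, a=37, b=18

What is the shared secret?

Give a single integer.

A = 28^37 mod 41  (bits of 37 = 100101)
  bit 0 = 1: r = r^2 * 28 mod 41 = 1^2 * 28 = 1*28 = 28
  bit 1 = 0: r = r^2 mod 41 = 28^2 = 5
  bit 2 = 0: r = r^2 mod 41 = 5^2 = 25
  bit 3 = 1: r = r^2 * 28 mod 41 = 25^2 * 28 = 10*28 = 34
  bit 4 = 0: r = r^2 mod 41 = 34^2 = 8
  bit 5 = 1: r = r^2 * 28 mod 41 = 8^2 * 28 = 23*28 = 29
  -> A = 29
B = 28^18 mod 41  (bits of 18 = 10010)
  bit 0 = 1: r = r^2 * 28 mod 41 = 1^2 * 28 = 1*28 = 28
  bit 1 = 0: r = r^2 mod 41 = 28^2 = 5
  bit 2 = 0: r = r^2 mod 41 = 5^2 = 25
  bit 3 = 1: r = r^2 * 28 mod 41 = 25^2 * 28 = 10*28 = 34
  bit 4 = 0: r = r^2 mod 41 = 34^2 = 8
  -> B = 8
s = B^a = 8^37 mod 41  (bits of 37 = 100101)
  bit 0 = 1: r = r^2 * 8 mod 41 = 1^2 * 8 = 1*8 = 8
  bit 1 = 0: r = r^2 mod 41 = 8^2 = 23
  bit 2 = 0: r = r^2 mod 41 = 23^2 = 37
  bit 3 = 1: r = r^2 * 8 mod 41 = 37^2 * 8 = 16*8 = 5
  bit 4 = 0: r = r^2 mod 41 = 5^2 = 25
  bit 5 = 1: r = r^2 * 8 mod 41 = 25^2 * 8 = 10*8 = 39
  -> s = B^a = 39

Answer: 39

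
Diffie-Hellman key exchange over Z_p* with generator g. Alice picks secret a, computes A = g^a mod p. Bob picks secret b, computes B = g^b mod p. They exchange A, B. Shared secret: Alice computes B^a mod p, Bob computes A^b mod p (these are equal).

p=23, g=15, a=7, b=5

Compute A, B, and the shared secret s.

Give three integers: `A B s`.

A = 15^7 mod 23  (bits of 7 = 111)
  bit 0 = 1: r = r^2 * 15 mod 23 = 1^2 * 15 = 1*15 = 15
  bit 1 = 1: r = r^2 * 15 mod 23 = 15^2 * 15 = 18*15 = 17
  bit 2 = 1: r = r^2 * 15 mod 23 = 17^2 * 15 = 13*15 = 11
  -> A = 11
B = 15^5 mod 23  (bits of 5 = 101)
  bit 0 = 1: r = r^2 * 15 mod 23 = 1^2 * 15 = 1*15 = 15
  bit 1 = 0: r = r^2 mod 23 = 15^2 = 18
  bit 2 = 1: r = r^2 * 15 mod 23 = 18^2 * 15 = 2*15 = 7
  -> B = 7
s = B^a = 7^7 mod 23  (bits of 7 = 111)
  bit 0 = 1: r = r^2 * 7 mod 23 = 1^2 * 7 = 1*7 = 7
  bit 1 = 1: r = r^2 * 7 mod 23 = 7^2 * 7 = 3*7 = 21
  bit 2 = 1: r = r^2 * 7 mod 23 = 21^2 * 7 = 4*7 = 5
  -> s = B^a = 5

Answer: 11 7 5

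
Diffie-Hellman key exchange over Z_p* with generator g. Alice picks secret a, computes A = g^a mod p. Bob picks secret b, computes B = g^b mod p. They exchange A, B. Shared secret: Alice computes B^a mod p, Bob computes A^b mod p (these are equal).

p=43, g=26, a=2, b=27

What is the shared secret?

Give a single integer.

A = 26^2 mod 43  (bits of 2 = 10)
  bit 0 = 1: r = r^2 * 26 mod 43 = 1^2 * 26 = 1*26 = 26
  bit 1 = 0: r = r^2 mod 43 = 26^2 = 31
  -> A = 31
B = 26^27 mod 43  (bits of 27 = 11011)
  bit 0 = 1: r = r^2 * 26 mod 43 = 1^2 * 26 = 1*26 = 26
  bit 1 = 1: r = r^2 * 26 mod 43 = 26^2 * 26 = 31*26 = 32
  bit 2 = 0: r = r^2 mod 43 = 32^2 = 35
  bit 3 = 1: r = r^2 * 26 mod 43 = 35^2 * 26 = 21*26 = 30
  bit 4 = 1: r = r^2 * 26 mod 43 = 30^2 * 26 = 40*26 = 8
  -> B = 8
s = B^a = 8^2 mod 43  (bits of 2 = 10)
  bit 0 = 1: r = r^2 * 8 mod 43 = 1^2 * 8 = 1*8 = 8
  bit 1 = 0: r = r^2 mod 43 = 8^2 = 21
  -> s = B^a = 21

Answer: 21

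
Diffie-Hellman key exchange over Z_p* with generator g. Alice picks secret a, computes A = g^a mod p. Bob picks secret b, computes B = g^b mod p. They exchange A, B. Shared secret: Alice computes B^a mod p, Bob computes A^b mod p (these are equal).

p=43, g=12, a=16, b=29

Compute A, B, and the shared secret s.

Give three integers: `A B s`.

Answer: 24 29 15

Derivation:
A = 12^16 mod 43  (bits of 16 = 10000)
  bit 0 = 1: r = r^2 * 12 mod 43 = 1^2 * 12 = 1*12 = 12
  bit 1 = 0: r = r^2 mod 43 = 12^2 = 15
  bit 2 = 0: r = r^2 mod 43 = 15^2 = 10
  bit 3 = 0: r = r^2 mod 43 = 10^2 = 14
  bit 4 = 0: r = r^2 mod 43 = 14^2 = 24
  -> A = 24
B = 12^29 mod 43  (bits of 29 = 11101)
  bit 0 = 1: r = r^2 * 12 mod 43 = 1^2 * 12 = 1*12 = 12
  bit 1 = 1: r = r^2 * 12 mod 43 = 12^2 * 12 = 15*12 = 8
  bit 2 = 1: r = r^2 * 12 mod 43 = 8^2 * 12 = 21*12 = 37
  bit 3 = 0: r = r^2 mod 43 = 37^2 = 36
  bit 4 = 1: r = r^2 * 12 mod 43 = 36^2 * 12 = 6*12 = 29
  -> B = 29
s = B^a = 29^16 mod 43  (bits of 16 = 10000)
  bit 0 = 1: r = r^2 * 29 mod 43 = 1^2 * 29 = 1*29 = 29
  bit 1 = 0: r = r^2 mod 43 = 29^2 = 24
  bit 2 = 0: r = r^2 mod 43 = 24^2 = 17
  bit 3 = 0: r = r^2 mod 43 = 17^2 = 31
  bit 4 = 0: r = r^2 mod 43 = 31^2 = 15
  -> s = B^a = 15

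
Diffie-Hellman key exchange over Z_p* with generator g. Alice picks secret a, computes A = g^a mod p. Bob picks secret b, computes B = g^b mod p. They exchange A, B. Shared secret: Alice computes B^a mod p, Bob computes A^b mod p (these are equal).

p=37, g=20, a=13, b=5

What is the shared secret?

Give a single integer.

A = 20^13 mod 37  (bits of 13 = 1101)
  bit 0 = 1: r = r^2 * 20 mod 37 = 1^2 * 20 = 1*20 = 20
  bit 1 = 1: r = r^2 * 20 mod 37 = 20^2 * 20 = 30*20 = 8
  bit 2 = 0: r = r^2 mod 37 = 8^2 = 27
  bit 3 = 1: r = r^2 * 20 mod 37 = 27^2 * 20 = 26*20 = 2
  -> A = 2
B = 20^5 mod 37  (bits of 5 = 101)
  bit 0 = 1: r = r^2 * 20 mod 37 = 1^2 * 20 = 1*20 = 20
  bit 1 = 0: r = r^2 mod 37 = 20^2 = 30
  bit 2 = 1: r = r^2 * 20 mod 37 = 30^2 * 20 = 12*20 = 18
  -> B = 18
s = B^a = 18^13 mod 37  (bits of 13 = 1101)
  bit 0 = 1: r = r^2 * 18 mod 37 = 1^2 * 18 = 1*18 = 18
  bit 1 = 1: r = r^2 * 18 mod 37 = 18^2 * 18 = 28*18 = 23
  bit 2 = 0: r = r^2 mod 37 = 23^2 = 11
  bit 3 = 1: r = r^2 * 18 mod 37 = 11^2 * 18 = 10*18 = 32
  -> s = B^a = 32

Answer: 32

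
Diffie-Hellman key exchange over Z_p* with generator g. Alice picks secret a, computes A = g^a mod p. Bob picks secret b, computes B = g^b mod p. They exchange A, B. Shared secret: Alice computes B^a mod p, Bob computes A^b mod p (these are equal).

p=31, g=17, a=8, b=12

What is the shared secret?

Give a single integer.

Answer: 8

Derivation:
A = 17^8 mod 31  (bits of 8 = 1000)
  bit 0 = 1: r = r^2 * 17 mod 31 = 1^2 * 17 = 1*17 = 17
  bit 1 = 0: r = r^2 mod 31 = 17^2 = 10
  bit 2 = 0: r = r^2 mod 31 = 10^2 = 7
  bit 3 = 0: r = r^2 mod 31 = 7^2 = 18
  -> A = 18
B = 17^12 mod 31  (bits of 12 = 1100)
  bit 0 = 1: r = r^2 * 17 mod 31 = 1^2 * 17 = 1*17 = 17
  bit 1 = 1: r = r^2 * 17 mod 31 = 17^2 * 17 = 10*17 = 15
  bit 2 = 0: r = r^2 mod 31 = 15^2 = 8
  bit 3 = 0: r = r^2 mod 31 = 8^2 = 2
  -> B = 2
s = B^a = 2^8 mod 31  (bits of 8 = 1000)
  bit 0 = 1: r = r^2 * 2 mod 31 = 1^2 * 2 = 1*2 = 2
  bit 1 = 0: r = r^2 mod 31 = 2^2 = 4
  bit 2 = 0: r = r^2 mod 31 = 4^2 = 16
  bit 3 = 0: r = r^2 mod 31 = 16^2 = 8
  -> s = B^a = 8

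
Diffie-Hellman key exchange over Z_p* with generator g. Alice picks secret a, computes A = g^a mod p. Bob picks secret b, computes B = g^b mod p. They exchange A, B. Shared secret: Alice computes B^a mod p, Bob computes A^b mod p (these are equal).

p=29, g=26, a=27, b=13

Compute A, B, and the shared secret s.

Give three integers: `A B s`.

Answer: 19 10 3

Derivation:
A = 26^27 mod 29  (bits of 27 = 11011)
  bit 0 = 1: r = r^2 * 26 mod 29 = 1^2 * 26 = 1*26 = 26
  bit 1 = 1: r = r^2 * 26 mod 29 = 26^2 * 26 = 9*26 = 2
  bit 2 = 0: r = r^2 mod 29 = 2^2 = 4
  bit 3 = 1: r = r^2 * 26 mod 29 = 4^2 * 26 = 16*26 = 10
  bit 4 = 1: r = r^2 * 26 mod 29 = 10^2 * 26 = 13*26 = 19
  -> A = 19
B = 26^13 mod 29  (bits of 13 = 1101)
  bit 0 = 1: r = r^2 * 26 mod 29 = 1^2 * 26 = 1*26 = 26
  bit 1 = 1: r = r^2 * 26 mod 29 = 26^2 * 26 = 9*26 = 2
  bit 2 = 0: r = r^2 mod 29 = 2^2 = 4
  bit 3 = 1: r = r^2 * 26 mod 29 = 4^2 * 26 = 16*26 = 10
  -> B = 10
s = B^a = 10^27 mod 29  (bits of 27 = 11011)
  bit 0 = 1: r = r^2 * 10 mod 29 = 1^2 * 10 = 1*10 = 10
  bit 1 = 1: r = r^2 * 10 mod 29 = 10^2 * 10 = 13*10 = 14
  bit 2 = 0: r = r^2 mod 29 = 14^2 = 22
  bit 3 = 1: r = r^2 * 10 mod 29 = 22^2 * 10 = 20*10 = 26
  bit 4 = 1: r = r^2 * 10 mod 29 = 26^2 * 10 = 9*10 = 3
  -> s = B^a = 3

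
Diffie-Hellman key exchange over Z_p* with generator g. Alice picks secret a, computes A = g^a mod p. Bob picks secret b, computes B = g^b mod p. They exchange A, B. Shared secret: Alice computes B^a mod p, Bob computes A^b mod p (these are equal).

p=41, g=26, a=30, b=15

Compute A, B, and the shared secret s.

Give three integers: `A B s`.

Answer: 9 3 32

Derivation:
A = 26^30 mod 41  (bits of 30 = 11110)
  bit 0 = 1: r = r^2 * 26 mod 41 = 1^2 * 26 = 1*26 = 26
  bit 1 = 1: r = r^2 * 26 mod 41 = 26^2 * 26 = 20*26 = 28
  bit 2 = 1: r = r^2 * 26 mod 41 = 28^2 * 26 = 5*26 = 7
  bit 3 = 1: r = r^2 * 26 mod 41 = 7^2 * 26 = 8*26 = 3
  bit 4 = 0: r = r^2 mod 41 = 3^2 = 9
  -> A = 9
B = 26^15 mod 41  (bits of 15 = 1111)
  bit 0 = 1: r = r^2 * 26 mod 41 = 1^2 * 26 = 1*26 = 26
  bit 1 = 1: r = r^2 * 26 mod 41 = 26^2 * 26 = 20*26 = 28
  bit 2 = 1: r = r^2 * 26 mod 41 = 28^2 * 26 = 5*26 = 7
  bit 3 = 1: r = r^2 * 26 mod 41 = 7^2 * 26 = 8*26 = 3
  -> B = 3
s = B^a = 3^30 mod 41  (bits of 30 = 11110)
  bit 0 = 1: r = r^2 * 3 mod 41 = 1^2 * 3 = 1*3 = 3
  bit 1 = 1: r = r^2 * 3 mod 41 = 3^2 * 3 = 9*3 = 27
  bit 2 = 1: r = r^2 * 3 mod 41 = 27^2 * 3 = 32*3 = 14
  bit 3 = 1: r = r^2 * 3 mod 41 = 14^2 * 3 = 32*3 = 14
  bit 4 = 0: r = r^2 mod 41 = 14^2 = 32
  -> s = B^a = 32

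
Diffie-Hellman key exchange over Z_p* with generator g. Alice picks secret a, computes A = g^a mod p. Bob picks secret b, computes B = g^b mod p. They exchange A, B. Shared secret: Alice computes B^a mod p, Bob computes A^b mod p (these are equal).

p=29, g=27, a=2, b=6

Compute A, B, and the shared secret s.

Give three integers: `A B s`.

A = 27^2 mod 29  (bits of 2 = 10)
  bit 0 = 1: r = r^2 * 27 mod 29 = 1^2 * 27 = 1*27 = 27
  bit 1 = 0: r = r^2 mod 29 = 27^2 = 4
  -> A = 4
B = 27^6 mod 29  (bits of 6 = 110)
  bit 0 = 1: r = r^2 * 27 mod 29 = 1^2 * 27 = 1*27 = 27
  bit 1 = 1: r = r^2 * 27 mod 29 = 27^2 * 27 = 4*27 = 21
  bit 2 = 0: r = r^2 mod 29 = 21^2 = 6
  -> B = 6
s = B^a = 6^2 mod 29  (bits of 2 = 10)
  bit 0 = 1: r = r^2 * 6 mod 29 = 1^2 * 6 = 1*6 = 6
  bit 1 = 0: r = r^2 mod 29 = 6^2 = 7
  -> s = B^a = 7

Answer: 4 6 7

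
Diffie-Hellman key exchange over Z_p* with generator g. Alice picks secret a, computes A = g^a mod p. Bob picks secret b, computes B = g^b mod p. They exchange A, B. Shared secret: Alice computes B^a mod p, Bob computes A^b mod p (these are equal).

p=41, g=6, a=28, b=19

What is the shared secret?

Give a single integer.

A = 6^28 mod 41  (bits of 28 = 11100)
  bit 0 = 1: r = r^2 * 6 mod 41 = 1^2 * 6 = 1*6 = 6
  bit 1 = 1: r = r^2 * 6 mod 41 = 6^2 * 6 = 36*6 = 11
  bit 2 = 1: r = r^2 * 6 mod 41 = 11^2 * 6 = 39*6 = 29
  bit 3 = 0: r = r^2 mod 41 = 29^2 = 21
  bit 4 = 0: r = r^2 mod 41 = 21^2 = 31
  -> A = 31
B = 6^19 mod 41  (bits of 19 = 10011)
  bit 0 = 1: r = r^2 * 6 mod 41 = 1^2 * 6 = 1*6 = 6
  bit 1 = 0: r = r^2 mod 41 = 6^2 = 36
  bit 2 = 0: r = r^2 mod 41 = 36^2 = 25
  bit 3 = 1: r = r^2 * 6 mod 41 = 25^2 * 6 = 10*6 = 19
  bit 4 = 1: r = r^2 * 6 mod 41 = 19^2 * 6 = 33*6 = 34
  -> B = 34
s = B^a = 34^28 mod 41  (bits of 28 = 11100)
  bit 0 = 1: r = r^2 * 34 mod 41 = 1^2 * 34 = 1*34 = 34
  bit 1 = 1: r = r^2 * 34 mod 41 = 34^2 * 34 = 8*34 = 26
  bit 2 = 1: r = r^2 * 34 mod 41 = 26^2 * 34 = 20*34 = 24
  bit 3 = 0: r = r^2 mod 41 = 24^2 = 2
  bit 4 = 0: r = r^2 mod 41 = 2^2 = 4
  -> s = B^a = 4

Answer: 4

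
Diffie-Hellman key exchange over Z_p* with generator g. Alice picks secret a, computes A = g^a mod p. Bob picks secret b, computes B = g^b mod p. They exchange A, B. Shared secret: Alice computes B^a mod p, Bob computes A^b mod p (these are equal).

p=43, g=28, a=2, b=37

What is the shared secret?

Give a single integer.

Answer: 31

Derivation:
A = 28^2 mod 43  (bits of 2 = 10)
  bit 0 = 1: r = r^2 * 28 mod 43 = 1^2 * 28 = 1*28 = 28
  bit 1 = 0: r = r^2 mod 43 = 28^2 = 10
  -> A = 10
B = 28^37 mod 43  (bits of 37 = 100101)
  bit 0 = 1: r = r^2 * 28 mod 43 = 1^2 * 28 = 1*28 = 28
  bit 1 = 0: r = r^2 mod 43 = 28^2 = 10
  bit 2 = 0: r = r^2 mod 43 = 10^2 = 14
  bit 3 = 1: r = r^2 * 28 mod 43 = 14^2 * 28 = 24*28 = 27
  bit 4 = 0: r = r^2 mod 43 = 27^2 = 41
  bit 5 = 1: r = r^2 * 28 mod 43 = 41^2 * 28 = 4*28 = 26
  -> B = 26
s = B^a = 26^2 mod 43  (bits of 2 = 10)
  bit 0 = 1: r = r^2 * 26 mod 43 = 1^2 * 26 = 1*26 = 26
  bit 1 = 0: r = r^2 mod 43 = 26^2 = 31
  -> s = B^a = 31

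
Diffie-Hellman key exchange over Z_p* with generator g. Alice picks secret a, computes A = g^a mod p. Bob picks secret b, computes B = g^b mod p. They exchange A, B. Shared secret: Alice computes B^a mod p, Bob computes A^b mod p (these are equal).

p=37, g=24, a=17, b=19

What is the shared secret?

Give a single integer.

A = 24^17 mod 37  (bits of 17 = 10001)
  bit 0 = 1: r = r^2 * 24 mod 37 = 1^2 * 24 = 1*24 = 24
  bit 1 = 0: r = r^2 mod 37 = 24^2 = 21
  bit 2 = 0: r = r^2 mod 37 = 21^2 = 34
  bit 3 = 0: r = r^2 mod 37 = 34^2 = 9
  bit 4 = 1: r = r^2 * 24 mod 37 = 9^2 * 24 = 7*24 = 20
  -> A = 20
B = 24^19 mod 37  (bits of 19 = 10011)
  bit 0 = 1: r = r^2 * 24 mod 37 = 1^2 * 24 = 1*24 = 24
  bit 1 = 0: r = r^2 mod 37 = 24^2 = 21
  bit 2 = 0: r = r^2 mod 37 = 21^2 = 34
  bit 3 = 1: r = r^2 * 24 mod 37 = 34^2 * 24 = 9*24 = 31
  bit 4 = 1: r = r^2 * 24 mod 37 = 31^2 * 24 = 36*24 = 13
  -> B = 13
s = B^a = 13^17 mod 37  (bits of 17 = 10001)
  bit 0 = 1: r = r^2 * 13 mod 37 = 1^2 * 13 = 1*13 = 13
  bit 1 = 0: r = r^2 mod 37 = 13^2 = 21
  bit 2 = 0: r = r^2 mod 37 = 21^2 = 34
  bit 3 = 0: r = r^2 mod 37 = 34^2 = 9
  bit 4 = 1: r = r^2 * 13 mod 37 = 9^2 * 13 = 7*13 = 17
  -> s = B^a = 17

Answer: 17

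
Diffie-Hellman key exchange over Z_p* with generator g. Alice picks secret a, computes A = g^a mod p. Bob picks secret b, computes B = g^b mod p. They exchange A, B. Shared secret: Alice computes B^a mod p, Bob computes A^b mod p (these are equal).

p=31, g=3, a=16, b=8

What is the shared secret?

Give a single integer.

Answer: 20

Derivation:
A = 3^16 mod 31  (bits of 16 = 10000)
  bit 0 = 1: r = r^2 * 3 mod 31 = 1^2 * 3 = 1*3 = 3
  bit 1 = 0: r = r^2 mod 31 = 3^2 = 9
  bit 2 = 0: r = r^2 mod 31 = 9^2 = 19
  bit 3 = 0: r = r^2 mod 31 = 19^2 = 20
  bit 4 = 0: r = r^2 mod 31 = 20^2 = 28
  -> A = 28
B = 3^8 mod 31  (bits of 8 = 1000)
  bit 0 = 1: r = r^2 * 3 mod 31 = 1^2 * 3 = 1*3 = 3
  bit 1 = 0: r = r^2 mod 31 = 3^2 = 9
  bit 2 = 0: r = r^2 mod 31 = 9^2 = 19
  bit 3 = 0: r = r^2 mod 31 = 19^2 = 20
  -> B = 20
s = B^a = 20^16 mod 31  (bits of 16 = 10000)
  bit 0 = 1: r = r^2 * 20 mod 31 = 1^2 * 20 = 1*20 = 20
  bit 1 = 0: r = r^2 mod 31 = 20^2 = 28
  bit 2 = 0: r = r^2 mod 31 = 28^2 = 9
  bit 3 = 0: r = r^2 mod 31 = 9^2 = 19
  bit 4 = 0: r = r^2 mod 31 = 19^2 = 20
  -> s = B^a = 20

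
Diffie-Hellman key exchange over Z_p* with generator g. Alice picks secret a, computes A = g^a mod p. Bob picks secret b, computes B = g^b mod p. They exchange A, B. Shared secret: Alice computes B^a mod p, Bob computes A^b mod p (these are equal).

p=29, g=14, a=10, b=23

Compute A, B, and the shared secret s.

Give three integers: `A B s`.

Answer: 13 26 5

Derivation:
A = 14^10 mod 29  (bits of 10 = 1010)
  bit 0 = 1: r = r^2 * 14 mod 29 = 1^2 * 14 = 1*14 = 14
  bit 1 = 0: r = r^2 mod 29 = 14^2 = 22
  bit 2 = 1: r = r^2 * 14 mod 29 = 22^2 * 14 = 20*14 = 19
  bit 3 = 0: r = r^2 mod 29 = 19^2 = 13
  -> A = 13
B = 14^23 mod 29  (bits of 23 = 10111)
  bit 0 = 1: r = r^2 * 14 mod 29 = 1^2 * 14 = 1*14 = 14
  bit 1 = 0: r = r^2 mod 29 = 14^2 = 22
  bit 2 = 1: r = r^2 * 14 mod 29 = 22^2 * 14 = 20*14 = 19
  bit 3 = 1: r = r^2 * 14 mod 29 = 19^2 * 14 = 13*14 = 8
  bit 4 = 1: r = r^2 * 14 mod 29 = 8^2 * 14 = 6*14 = 26
  -> B = 26
s = B^a = 26^10 mod 29  (bits of 10 = 1010)
  bit 0 = 1: r = r^2 * 26 mod 29 = 1^2 * 26 = 1*26 = 26
  bit 1 = 0: r = r^2 mod 29 = 26^2 = 9
  bit 2 = 1: r = r^2 * 26 mod 29 = 9^2 * 26 = 23*26 = 18
  bit 3 = 0: r = r^2 mod 29 = 18^2 = 5
  -> s = B^a = 5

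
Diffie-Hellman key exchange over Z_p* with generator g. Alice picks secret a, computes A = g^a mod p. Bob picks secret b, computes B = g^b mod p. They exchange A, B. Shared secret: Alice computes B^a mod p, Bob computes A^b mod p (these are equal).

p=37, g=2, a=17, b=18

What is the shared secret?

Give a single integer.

Answer: 36

Derivation:
A = 2^17 mod 37  (bits of 17 = 10001)
  bit 0 = 1: r = r^2 * 2 mod 37 = 1^2 * 2 = 1*2 = 2
  bit 1 = 0: r = r^2 mod 37 = 2^2 = 4
  bit 2 = 0: r = r^2 mod 37 = 4^2 = 16
  bit 3 = 0: r = r^2 mod 37 = 16^2 = 34
  bit 4 = 1: r = r^2 * 2 mod 37 = 34^2 * 2 = 9*2 = 18
  -> A = 18
B = 2^18 mod 37  (bits of 18 = 10010)
  bit 0 = 1: r = r^2 * 2 mod 37 = 1^2 * 2 = 1*2 = 2
  bit 1 = 0: r = r^2 mod 37 = 2^2 = 4
  bit 2 = 0: r = r^2 mod 37 = 4^2 = 16
  bit 3 = 1: r = r^2 * 2 mod 37 = 16^2 * 2 = 34*2 = 31
  bit 4 = 0: r = r^2 mod 37 = 31^2 = 36
  -> B = 36
s = B^a = 36^17 mod 37  (bits of 17 = 10001)
  bit 0 = 1: r = r^2 * 36 mod 37 = 1^2 * 36 = 1*36 = 36
  bit 1 = 0: r = r^2 mod 37 = 36^2 = 1
  bit 2 = 0: r = r^2 mod 37 = 1^2 = 1
  bit 3 = 0: r = r^2 mod 37 = 1^2 = 1
  bit 4 = 1: r = r^2 * 36 mod 37 = 1^2 * 36 = 1*36 = 36
  -> s = B^a = 36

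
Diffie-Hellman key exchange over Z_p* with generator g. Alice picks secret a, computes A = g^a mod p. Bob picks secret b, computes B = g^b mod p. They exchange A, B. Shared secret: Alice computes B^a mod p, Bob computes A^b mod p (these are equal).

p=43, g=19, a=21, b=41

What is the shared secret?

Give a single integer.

A = 19^21 mod 43  (bits of 21 = 10101)
  bit 0 = 1: r = r^2 * 19 mod 43 = 1^2 * 19 = 1*19 = 19
  bit 1 = 0: r = r^2 mod 43 = 19^2 = 17
  bit 2 = 1: r = r^2 * 19 mod 43 = 17^2 * 19 = 31*19 = 30
  bit 3 = 0: r = r^2 mod 43 = 30^2 = 40
  bit 4 = 1: r = r^2 * 19 mod 43 = 40^2 * 19 = 9*19 = 42
  -> A = 42
B = 19^41 mod 43  (bits of 41 = 101001)
  bit 0 = 1: r = r^2 * 19 mod 43 = 1^2 * 19 = 1*19 = 19
  bit 1 = 0: r = r^2 mod 43 = 19^2 = 17
  bit 2 = 1: r = r^2 * 19 mod 43 = 17^2 * 19 = 31*19 = 30
  bit 3 = 0: r = r^2 mod 43 = 30^2 = 40
  bit 4 = 0: r = r^2 mod 43 = 40^2 = 9
  bit 5 = 1: r = r^2 * 19 mod 43 = 9^2 * 19 = 38*19 = 34
  -> B = 34
s = B^a = 34^21 mod 43  (bits of 21 = 10101)
  bit 0 = 1: r = r^2 * 34 mod 43 = 1^2 * 34 = 1*34 = 34
  bit 1 = 0: r = r^2 mod 43 = 34^2 = 38
  bit 2 = 1: r = r^2 * 34 mod 43 = 38^2 * 34 = 25*34 = 33
  bit 3 = 0: r = r^2 mod 43 = 33^2 = 14
  bit 4 = 1: r = r^2 * 34 mod 43 = 14^2 * 34 = 24*34 = 42
  -> s = B^a = 42

Answer: 42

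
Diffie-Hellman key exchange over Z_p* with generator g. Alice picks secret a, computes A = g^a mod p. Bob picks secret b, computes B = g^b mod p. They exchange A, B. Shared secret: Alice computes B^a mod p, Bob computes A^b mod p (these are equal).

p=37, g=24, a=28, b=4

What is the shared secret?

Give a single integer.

A = 24^28 mod 37  (bits of 28 = 11100)
  bit 0 = 1: r = r^2 * 24 mod 37 = 1^2 * 24 = 1*24 = 24
  bit 1 = 1: r = r^2 * 24 mod 37 = 24^2 * 24 = 21*24 = 23
  bit 2 = 1: r = r^2 * 24 mod 37 = 23^2 * 24 = 11*24 = 5
  bit 3 = 0: r = r^2 mod 37 = 5^2 = 25
  bit 4 = 0: r = r^2 mod 37 = 25^2 = 33
  -> A = 33
B = 24^4 mod 37  (bits of 4 = 100)
  bit 0 = 1: r = r^2 * 24 mod 37 = 1^2 * 24 = 1*24 = 24
  bit 1 = 0: r = r^2 mod 37 = 24^2 = 21
  bit 2 = 0: r = r^2 mod 37 = 21^2 = 34
  -> B = 34
s = B^a = 34^28 mod 37  (bits of 28 = 11100)
  bit 0 = 1: r = r^2 * 34 mod 37 = 1^2 * 34 = 1*34 = 34
  bit 1 = 1: r = r^2 * 34 mod 37 = 34^2 * 34 = 9*34 = 10
  bit 2 = 1: r = r^2 * 34 mod 37 = 10^2 * 34 = 26*34 = 33
  bit 3 = 0: r = r^2 mod 37 = 33^2 = 16
  bit 4 = 0: r = r^2 mod 37 = 16^2 = 34
  -> s = B^a = 34

Answer: 34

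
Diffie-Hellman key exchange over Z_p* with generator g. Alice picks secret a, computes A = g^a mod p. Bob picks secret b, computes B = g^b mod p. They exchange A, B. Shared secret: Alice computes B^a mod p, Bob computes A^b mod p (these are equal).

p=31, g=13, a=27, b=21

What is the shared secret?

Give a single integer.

A = 13^27 mod 31  (bits of 27 = 11011)
  bit 0 = 1: r = r^2 * 13 mod 31 = 1^2 * 13 = 1*13 = 13
  bit 1 = 1: r = r^2 * 13 mod 31 = 13^2 * 13 = 14*13 = 27
  bit 2 = 0: r = r^2 mod 31 = 27^2 = 16
  bit 3 = 1: r = r^2 * 13 mod 31 = 16^2 * 13 = 8*13 = 11
  bit 4 = 1: r = r^2 * 13 mod 31 = 11^2 * 13 = 28*13 = 23
  -> A = 23
B = 13^21 mod 31  (bits of 21 = 10101)
  bit 0 = 1: r = r^2 * 13 mod 31 = 1^2 * 13 = 1*13 = 13
  bit 1 = 0: r = r^2 mod 31 = 13^2 = 14
  bit 2 = 1: r = r^2 * 13 mod 31 = 14^2 * 13 = 10*13 = 6
  bit 3 = 0: r = r^2 mod 31 = 6^2 = 5
  bit 4 = 1: r = r^2 * 13 mod 31 = 5^2 * 13 = 25*13 = 15
  -> B = 15
s = B^a = 15^27 mod 31  (bits of 27 = 11011)
  bit 0 = 1: r = r^2 * 15 mod 31 = 1^2 * 15 = 1*15 = 15
  bit 1 = 1: r = r^2 * 15 mod 31 = 15^2 * 15 = 8*15 = 27
  bit 2 = 0: r = r^2 mod 31 = 27^2 = 16
  bit 3 = 1: r = r^2 * 15 mod 31 = 16^2 * 15 = 8*15 = 27
  bit 4 = 1: r = r^2 * 15 mod 31 = 27^2 * 15 = 16*15 = 23
  -> s = B^a = 23

Answer: 23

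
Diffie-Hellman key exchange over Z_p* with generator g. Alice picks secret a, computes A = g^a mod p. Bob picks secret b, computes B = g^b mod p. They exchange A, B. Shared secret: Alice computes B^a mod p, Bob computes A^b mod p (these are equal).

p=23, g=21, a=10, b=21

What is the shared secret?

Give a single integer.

A = 21^10 mod 23  (bits of 10 = 1010)
  bit 0 = 1: r = r^2 * 21 mod 23 = 1^2 * 21 = 1*21 = 21
  bit 1 = 0: r = r^2 mod 23 = 21^2 = 4
  bit 2 = 1: r = r^2 * 21 mod 23 = 4^2 * 21 = 16*21 = 14
  bit 3 = 0: r = r^2 mod 23 = 14^2 = 12
  -> A = 12
B = 21^21 mod 23  (bits of 21 = 10101)
  bit 0 = 1: r = r^2 * 21 mod 23 = 1^2 * 21 = 1*21 = 21
  bit 1 = 0: r = r^2 mod 23 = 21^2 = 4
  bit 2 = 1: r = r^2 * 21 mod 23 = 4^2 * 21 = 16*21 = 14
  bit 3 = 0: r = r^2 mod 23 = 14^2 = 12
  bit 4 = 1: r = r^2 * 21 mod 23 = 12^2 * 21 = 6*21 = 11
  -> B = 11
s = B^a = 11^10 mod 23  (bits of 10 = 1010)
  bit 0 = 1: r = r^2 * 11 mod 23 = 1^2 * 11 = 1*11 = 11
  bit 1 = 0: r = r^2 mod 23 = 11^2 = 6
  bit 2 = 1: r = r^2 * 11 mod 23 = 6^2 * 11 = 13*11 = 5
  bit 3 = 0: r = r^2 mod 23 = 5^2 = 2
  -> s = B^a = 2

Answer: 2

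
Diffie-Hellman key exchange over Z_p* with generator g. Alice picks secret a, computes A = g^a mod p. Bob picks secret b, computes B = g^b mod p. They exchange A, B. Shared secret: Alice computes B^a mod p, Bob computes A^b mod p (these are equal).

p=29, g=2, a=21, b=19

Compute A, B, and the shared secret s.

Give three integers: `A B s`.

A = 2^21 mod 29  (bits of 21 = 10101)
  bit 0 = 1: r = r^2 * 2 mod 29 = 1^2 * 2 = 1*2 = 2
  bit 1 = 0: r = r^2 mod 29 = 2^2 = 4
  bit 2 = 1: r = r^2 * 2 mod 29 = 4^2 * 2 = 16*2 = 3
  bit 3 = 0: r = r^2 mod 29 = 3^2 = 9
  bit 4 = 1: r = r^2 * 2 mod 29 = 9^2 * 2 = 23*2 = 17
  -> A = 17
B = 2^19 mod 29  (bits of 19 = 10011)
  bit 0 = 1: r = r^2 * 2 mod 29 = 1^2 * 2 = 1*2 = 2
  bit 1 = 0: r = r^2 mod 29 = 2^2 = 4
  bit 2 = 0: r = r^2 mod 29 = 4^2 = 16
  bit 3 = 1: r = r^2 * 2 mod 29 = 16^2 * 2 = 24*2 = 19
  bit 4 = 1: r = r^2 * 2 mod 29 = 19^2 * 2 = 13*2 = 26
  -> B = 26
s = B^a = 26^21 mod 29  (bits of 21 = 10101)
  bit 0 = 1: r = r^2 * 26 mod 29 = 1^2 * 26 = 1*26 = 26
  bit 1 = 0: r = r^2 mod 29 = 26^2 = 9
  bit 2 = 1: r = r^2 * 26 mod 29 = 9^2 * 26 = 23*26 = 18
  bit 3 = 0: r = r^2 mod 29 = 18^2 = 5
  bit 4 = 1: r = r^2 * 26 mod 29 = 5^2 * 26 = 25*26 = 12
  -> s = B^a = 12

Answer: 17 26 12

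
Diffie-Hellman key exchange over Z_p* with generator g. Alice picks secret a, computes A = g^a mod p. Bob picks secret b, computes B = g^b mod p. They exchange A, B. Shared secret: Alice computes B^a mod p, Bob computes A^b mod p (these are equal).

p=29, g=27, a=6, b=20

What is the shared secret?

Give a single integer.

A = 27^6 mod 29  (bits of 6 = 110)
  bit 0 = 1: r = r^2 * 27 mod 29 = 1^2 * 27 = 1*27 = 27
  bit 1 = 1: r = r^2 * 27 mod 29 = 27^2 * 27 = 4*27 = 21
  bit 2 = 0: r = r^2 mod 29 = 21^2 = 6
  -> A = 6
B = 27^20 mod 29  (bits of 20 = 10100)
  bit 0 = 1: r = r^2 * 27 mod 29 = 1^2 * 27 = 1*27 = 27
  bit 1 = 0: r = r^2 mod 29 = 27^2 = 4
  bit 2 = 1: r = r^2 * 27 mod 29 = 4^2 * 27 = 16*27 = 26
  bit 3 = 0: r = r^2 mod 29 = 26^2 = 9
  bit 4 = 0: r = r^2 mod 29 = 9^2 = 23
  -> B = 23
s = B^a = 23^6 mod 29  (bits of 6 = 110)
  bit 0 = 1: r = r^2 * 23 mod 29 = 1^2 * 23 = 1*23 = 23
  bit 1 = 1: r = r^2 * 23 mod 29 = 23^2 * 23 = 7*23 = 16
  bit 2 = 0: r = r^2 mod 29 = 16^2 = 24
  -> s = B^a = 24

Answer: 24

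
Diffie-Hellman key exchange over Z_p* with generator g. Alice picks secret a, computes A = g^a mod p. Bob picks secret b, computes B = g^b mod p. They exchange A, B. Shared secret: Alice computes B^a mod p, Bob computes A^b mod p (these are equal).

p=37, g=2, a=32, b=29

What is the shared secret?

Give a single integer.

Answer: 12

Derivation:
A = 2^32 mod 37  (bits of 32 = 100000)
  bit 0 = 1: r = r^2 * 2 mod 37 = 1^2 * 2 = 1*2 = 2
  bit 1 = 0: r = r^2 mod 37 = 2^2 = 4
  bit 2 = 0: r = r^2 mod 37 = 4^2 = 16
  bit 3 = 0: r = r^2 mod 37 = 16^2 = 34
  bit 4 = 0: r = r^2 mod 37 = 34^2 = 9
  bit 5 = 0: r = r^2 mod 37 = 9^2 = 7
  -> A = 7
B = 2^29 mod 37  (bits of 29 = 11101)
  bit 0 = 1: r = r^2 * 2 mod 37 = 1^2 * 2 = 1*2 = 2
  bit 1 = 1: r = r^2 * 2 mod 37 = 2^2 * 2 = 4*2 = 8
  bit 2 = 1: r = r^2 * 2 mod 37 = 8^2 * 2 = 27*2 = 17
  bit 3 = 0: r = r^2 mod 37 = 17^2 = 30
  bit 4 = 1: r = r^2 * 2 mod 37 = 30^2 * 2 = 12*2 = 24
  -> B = 24
s = B^a = 24^32 mod 37  (bits of 32 = 100000)
  bit 0 = 1: r = r^2 * 24 mod 37 = 1^2 * 24 = 1*24 = 24
  bit 1 = 0: r = r^2 mod 37 = 24^2 = 21
  bit 2 = 0: r = r^2 mod 37 = 21^2 = 34
  bit 3 = 0: r = r^2 mod 37 = 34^2 = 9
  bit 4 = 0: r = r^2 mod 37 = 9^2 = 7
  bit 5 = 0: r = r^2 mod 37 = 7^2 = 12
  -> s = B^a = 12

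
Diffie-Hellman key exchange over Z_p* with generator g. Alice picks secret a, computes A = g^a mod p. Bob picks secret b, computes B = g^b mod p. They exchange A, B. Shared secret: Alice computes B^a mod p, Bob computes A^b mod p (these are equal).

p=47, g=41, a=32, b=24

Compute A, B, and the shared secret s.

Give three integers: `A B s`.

A = 41^32 mod 47  (bits of 32 = 100000)
  bit 0 = 1: r = r^2 * 41 mod 47 = 1^2 * 41 = 1*41 = 41
  bit 1 = 0: r = r^2 mod 47 = 41^2 = 36
  bit 2 = 0: r = r^2 mod 47 = 36^2 = 27
  bit 3 = 0: r = r^2 mod 47 = 27^2 = 24
  bit 4 = 0: r = r^2 mod 47 = 24^2 = 12
  bit 5 = 0: r = r^2 mod 47 = 12^2 = 3
  -> A = 3
B = 41^24 mod 47  (bits of 24 = 11000)
  bit 0 = 1: r = r^2 * 41 mod 47 = 1^2 * 41 = 1*41 = 41
  bit 1 = 1: r = r^2 * 41 mod 47 = 41^2 * 41 = 36*41 = 19
  bit 2 = 0: r = r^2 mod 47 = 19^2 = 32
  bit 3 = 0: r = r^2 mod 47 = 32^2 = 37
  bit 4 = 0: r = r^2 mod 47 = 37^2 = 6
  -> B = 6
s = B^a = 6^32 mod 47  (bits of 32 = 100000)
  bit 0 = 1: r = r^2 * 6 mod 47 = 1^2 * 6 = 1*6 = 6
  bit 1 = 0: r = r^2 mod 47 = 6^2 = 36
  bit 2 = 0: r = r^2 mod 47 = 36^2 = 27
  bit 3 = 0: r = r^2 mod 47 = 27^2 = 24
  bit 4 = 0: r = r^2 mod 47 = 24^2 = 12
  bit 5 = 0: r = r^2 mod 47 = 12^2 = 3
  -> s = B^a = 3

Answer: 3 6 3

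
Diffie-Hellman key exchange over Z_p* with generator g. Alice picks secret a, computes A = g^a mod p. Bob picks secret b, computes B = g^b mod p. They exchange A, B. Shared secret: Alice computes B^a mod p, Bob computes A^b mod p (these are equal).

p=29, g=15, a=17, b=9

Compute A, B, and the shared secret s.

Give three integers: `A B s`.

Answer: 18 26 27

Derivation:
A = 15^17 mod 29  (bits of 17 = 10001)
  bit 0 = 1: r = r^2 * 15 mod 29 = 1^2 * 15 = 1*15 = 15
  bit 1 = 0: r = r^2 mod 29 = 15^2 = 22
  bit 2 = 0: r = r^2 mod 29 = 22^2 = 20
  bit 3 = 0: r = r^2 mod 29 = 20^2 = 23
  bit 4 = 1: r = r^2 * 15 mod 29 = 23^2 * 15 = 7*15 = 18
  -> A = 18
B = 15^9 mod 29  (bits of 9 = 1001)
  bit 0 = 1: r = r^2 * 15 mod 29 = 1^2 * 15 = 1*15 = 15
  bit 1 = 0: r = r^2 mod 29 = 15^2 = 22
  bit 2 = 0: r = r^2 mod 29 = 22^2 = 20
  bit 3 = 1: r = r^2 * 15 mod 29 = 20^2 * 15 = 23*15 = 26
  -> B = 26
s = B^a = 26^17 mod 29  (bits of 17 = 10001)
  bit 0 = 1: r = r^2 * 26 mod 29 = 1^2 * 26 = 1*26 = 26
  bit 1 = 0: r = r^2 mod 29 = 26^2 = 9
  bit 2 = 0: r = r^2 mod 29 = 9^2 = 23
  bit 3 = 0: r = r^2 mod 29 = 23^2 = 7
  bit 4 = 1: r = r^2 * 26 mod 29 = 7^2 * 26 = 20*26 = 27
  -> s = B^a = 27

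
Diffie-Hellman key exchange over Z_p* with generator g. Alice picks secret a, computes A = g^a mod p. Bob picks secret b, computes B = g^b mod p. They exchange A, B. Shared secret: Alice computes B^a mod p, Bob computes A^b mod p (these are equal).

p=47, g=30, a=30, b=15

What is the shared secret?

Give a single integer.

Answer: 42

Derivation:
A = 30^30 mod 47  (bits of 30 = 11110)
  bit 0 = 1: r = r^2 * 30 mod 47 = 1^2 * 30 = 1*30 = 30
  bit 1 = 1: r = r^2 * 30 mod 47 = 30^2 * 30 = 7*30 = 22
  bit 2 = 1: r = r^2 * 30 mod 47 = 22^2 * 30 = 14*30 = 44
  bit 3 = 1: r = r^2 * 30 mod 47 = 44^2 * 30 = 9*30 = 35
  bit 4 = 0: r = r^2 mod 47 = 35^2 = 3
  -> A = 3
B = 30^15 mod 47  (bits of 15 = 1111)
  bit 0 = 1: r = r^2 * 30 mod 47 = 1^2 * 30 = 1*30 = 30
  bit 1 = 1: r = r^2 * 30 mod 47 = 30^2 * 30 = 7*30 = 22
  bit 2 = 1: r = r^2 * 30 mod 47 = 22^2 * 30 = 14*30 = 44
  bit 3 = 1: r = r^2 * 30 mod 47 = 44^2 * 30 = 9*30 = 35
  -> B = 35
s = B^a = 35^30 mod 47  (bits of 30 = 11110)
  bit 0 = 1: r = r^2 * 35 mod 47 = 1^2 * 35 = 1*35 = 35
  bit 1 = 1: r = r^2 * 35 mod 47 = 35^2 * 35 = 3*35 = 11
  bit 2 = 1: r = r^2 * 35 mod 47 = 11^2 * 35 = 27*35 = 5
  bit 3 = 1: r = r^2 * 35 mod 47 = 5^2 * 35 = 25*35 = 29
  bit 4 = 0: r = r^2 mod 47 = 29^2 = 42
  -> s = B^a = 42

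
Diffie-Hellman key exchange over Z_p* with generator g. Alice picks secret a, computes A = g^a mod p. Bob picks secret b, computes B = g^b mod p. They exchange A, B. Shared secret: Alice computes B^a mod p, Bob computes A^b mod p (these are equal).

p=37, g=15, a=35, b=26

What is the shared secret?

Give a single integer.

A = 15^35 mod 37  (bits of 35 = 100011)
  bit 0 = 1: r = r^2 * 15 mod 37 = 1^2 * 15 = 1*15 = 15
  bit 1 = 0: r = r^2 mod 37 = 15^2 = 3
  bit 2 = 0: r = r^2 mod 37 = 3^2 = 9
  bit 3 = 0: r = r^2 mod 37 = 9^2 = 7
  bit 4 = 1: r = r^2 * 15 mod 37 = 7^2 * 15 = 12*15 = 32
  bit 5 = 1: r = r^2 * 15 mod 37 = 32^2 * 15 = 25*15 = 5
  -> A = 5
B = 15^26 mod 37  (bits of 26 = 11010)
  bit 0 = 1: r = r^2 * 15 mod 37 = 1^2 * 15 = 1*15 = 15
  bit 1 = 1: r = r^2 * 15 mod 37 = 15^2 * 15 = 3*15 = 8
  bit 2 = 0: r = r^2 mod 37 = 8^2 = 27
  bit 3 = 1: r = r^2 * 15 mod 37 = 27^2 * 15 = 26*15 = 20
  bit 4 = 0: r = r^2 mod 37 = 20^2 = 30
  -> B = 30
s = B^a = 30^35 mod 37  (bits of 35 = 100011)
  bit 0 = 1: r = r^2 * 30 mod 37 = 1^2 * 30 = 1*30 = 30
  bit 1 = 0: r = r^2 mod 37 = 30^2 = 12
  bit 2 = 0: r = r^2 mod 37 = 12^2 = 33
  bit 3 = 0: r = r^2 mod 37 = 33^2 = 16
  bit 4 = 1: r = r^2 * 30 mod 37 = 16^2 * 30 = 34*30 = 21
  bit 5 = 1: r = r^2 * 30 mod 37 = 21^2 * 30 = 34*30 = 21
  -> s = B^a = 21

Answer: 21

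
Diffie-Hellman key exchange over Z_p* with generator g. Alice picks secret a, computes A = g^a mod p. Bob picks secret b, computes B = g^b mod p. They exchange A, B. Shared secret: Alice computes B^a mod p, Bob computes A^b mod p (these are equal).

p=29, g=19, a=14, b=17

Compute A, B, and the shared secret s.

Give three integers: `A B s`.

Answer: 28 14 28

Derivation:
A = 19^14 mod 29  (bits of 14 = 1110)
  bit 0 = 1: r = r^2 * 19 mod 29 = 1^2 * 19 = 1*19 = 19
  bit 1 = 1: r = r^2 * 19 mod 29 = 19^2 * 19 = 13*19 = 15
  bit 2 = 1: r = r^2 * 19 mod 29 = 15^2 * 19 = 22*19 = 12
  bit 3 = 0: r = r^2 mod 29 = 12^2 = 28
  -> A = 28
B = 19^17 mod 29  (bits of 17 = 10001)
  bit 0 = 1: r = r^2 * 19 mod 29 = 1^2 * 19 = 1*19 = 19
  bit 1 = 0: r = r^2 mod 29 = 19^2 = 13
  bit 2 = 0: r = r^2 mod 29 = 13^2 = 24
  bit 3 = 0: r = r^2 mod 29 = 24^2 = 25
  bit 4 = 1: r = r^2 * 19 mod 29 = 25^2 * 19 = 16*19 = 14
  -> B = 14
s = B^a = 14^14 mod 29  (bits of 14 = 1110)
  bit 0 = 1: r = r^2 * 14 mod 29 = 1^2 * 14 = 1*14 = 14
  bit 1 = 1: r = r^2 * 14 mod 29 = 14^2 * 14 = 22*14 = 18
  bit 2 = 1: r = r^2 * 14 mod 29 = 18^2 * 14 = 5*14 = 12
  bit 3 = 0: r = r^2 mod 29 = 12^2 = 28
  -> s = B^a = 28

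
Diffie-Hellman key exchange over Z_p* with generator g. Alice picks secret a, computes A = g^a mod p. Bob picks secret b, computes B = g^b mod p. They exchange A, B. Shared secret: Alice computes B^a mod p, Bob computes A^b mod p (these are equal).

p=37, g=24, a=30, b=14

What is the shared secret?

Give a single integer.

A = 24^30 mod 37  (bits of 30 = 11110)
  bit 0 = 1: r = r^2 * 24 mod 37 = 1^2 * 24 = 1*24 = 24
  bit 1 = 1: r = r^2 * 24 mod 37 = 24^2 * 24 = 21*24 = 23
  bit 2 = 1: r = r^2 * 24 mod 37 = 23^2 * 24 = 11*24 = 5
  bit 3 = 1: r = r^2 * 24 mod 37 = 5^2 * 24 = 25*24 = 8
  bit 4 = 0: r = r^2 mod 37 = 8^2 = 27
  -> A = 27
B = 24^14 mod 37  (bits of 14 = 1110)
  bit 0 = 1: r = r^2 * 24 mod 37 = 1^2 * 24 = 1*24 = 24
  bit 1 = 1: r = r^2 * 24 mod 37 = 24^2 * 24 = 21*24 = 23
  bit 2 = 1: r = r^2 * 24 mod 37 = 23^2 * 24 = 11*24 = 5
  bit 3 = 0: r = r^2 mod 37 = 5^2 = 25
  -> B = 25
s = B^a = 25^30 mod 37  (bits of 30 = 11110)
  bit 0 = 1: r = r^2 * 25 mod 37 = 1^2 * 25 = 1*25 = 25
  bit 1 = 1: r = r^2 * 25 mod 37 = 25^2 * 25 = 33*25 = 11
  bit 2 = 1: r = r^2 * 25 mod 37 = 11^2 * 25 = 10*25 = 28
  bit 3 = 1: r = r^2 * 25 mod 37 = 28^2 * 25 = 7*25 = 27
  bit 4 = 0: r = r^2 mod 37 = 27^2 = 26
  -> s = B^a = 26

Answer: 26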